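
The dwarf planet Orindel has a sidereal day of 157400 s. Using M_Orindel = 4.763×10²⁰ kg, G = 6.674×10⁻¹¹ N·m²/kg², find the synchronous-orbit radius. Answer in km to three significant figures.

r_sync ≈ 2710 km

μ = GM = 6.674×10⁻¹¹ × 4.763×10²⁰ = 3.179×10¹⁰ m³/s².
A synchronous orbit has period T, so by Kepler's third law a = (μT²/4π²)^(1/3).
μT²/4π² = 3.179×10¹⁰ × (1.574×10⁵)² / 39.48 = 1.995×10¹⁹ m³.
a = 2.712×10⁶ m = 2712.1 km.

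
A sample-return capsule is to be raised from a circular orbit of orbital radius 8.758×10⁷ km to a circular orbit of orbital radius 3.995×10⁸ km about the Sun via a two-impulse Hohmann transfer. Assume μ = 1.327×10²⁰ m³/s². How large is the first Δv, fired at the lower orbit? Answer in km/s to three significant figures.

r₁ = 8.758×10⁷ km = 8.758×10¹⁰ m.
r₂ = 3.995×10⁸ km = 3.995×10¹¹ m.
Transfer ellipse a_t = (r₁ + r₂)/2 = 2.435×10¹¹ m.
At r₁: circular v_c1 = √(μ/r₁) = 38930 m/s; transfer-perihelion v_p = √[μ(2/r₁ − 1/a_t)] = 49850 m/s.
Δv₁ = v_p − v_c1 = 10930 m/s.
= 10.93 km/s.

Δv ≈ 10.9 km/s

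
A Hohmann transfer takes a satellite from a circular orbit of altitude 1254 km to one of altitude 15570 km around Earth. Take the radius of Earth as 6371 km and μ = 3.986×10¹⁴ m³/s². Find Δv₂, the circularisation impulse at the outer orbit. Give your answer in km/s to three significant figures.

r₁ = 6371 + 1254 = 7625.0 km = 7.6250×10⁶ m.
r₂ = 6371 + 15570 = 21941 km = 2.1941×10⁷ m.
Transfer ellipse a_t = (r₁ + r₂)/2 = 1.478×10⁷ m.
At r₁: circular v_c1 = √(μ/r₁) = 7230 m/s; transfer-perigee v_p = √[μ(2/r₁ − 1/a_t)] = 8808 m/s.
At r₂: circular v_c2 = √(μ/r₂) = 4262 m/s; transfer-apogee v_a = √[μ(2/r₂ − 1/a_t)] = 3061 m/s.
Δv₂ = v_c2 − v_a = 1201 m/s.
= 1.201 km/s.

Δv ≈ 1.20 km/s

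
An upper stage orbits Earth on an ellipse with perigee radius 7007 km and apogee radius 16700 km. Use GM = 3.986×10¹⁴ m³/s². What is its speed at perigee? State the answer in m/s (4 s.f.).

Semi-major axis a = (r_p + r_a)/2 = 11854 km = 1.185×10⁷ m.
Vis-viva: v² = μ(2/r − 1/a) = 3.986×10¹⁴ × (2.854×10⁻⁷ − 8.436×10⁻⁸) = 8.014×10⁷ m²/s².
v = 8952 m/s.

v ≈ 8952 m/s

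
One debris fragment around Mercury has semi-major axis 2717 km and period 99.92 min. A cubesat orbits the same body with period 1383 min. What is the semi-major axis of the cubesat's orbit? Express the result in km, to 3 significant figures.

a₂ ≈ 15700 km

Kepler's third law: a³ ∝ T², so a₂ = a₁ (T₂/T₁)^(2/3).
T₂/T₁ = 13.84, (T₂/T₁)^(2/3) = 5.765.
a₂ = 2717 × 5.765 = 15660 km.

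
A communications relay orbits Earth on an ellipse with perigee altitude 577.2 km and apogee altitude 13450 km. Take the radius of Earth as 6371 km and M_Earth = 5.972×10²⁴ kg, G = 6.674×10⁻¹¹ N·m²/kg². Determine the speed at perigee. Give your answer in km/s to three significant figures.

v ≈ 9.22 km/s

μ = GM = 6.674×10⁻¹¹ × 5.972×10²⁴ = 3.986×10¹⁴ m³/s².
r_p = 6371 + 577.2 = 6948.2 km = 6.9482×10⁶ m.
r_a = 6371 + 13450 = 19821 km = 1.9821×10⁷ m.
Semi-major axis a = (r_p + r_a)/2 = 13385 km = 1.338×10⁷ m.
Vis-viva: v² = μ(2/r − 1/a) = 3.986×10¹⁴ × (2.878×10⁻⁷ − 7.471×10⁻⁸) = 8.495×10⁷ m²/s².
v = 9217 m/s = 9.217 km/s.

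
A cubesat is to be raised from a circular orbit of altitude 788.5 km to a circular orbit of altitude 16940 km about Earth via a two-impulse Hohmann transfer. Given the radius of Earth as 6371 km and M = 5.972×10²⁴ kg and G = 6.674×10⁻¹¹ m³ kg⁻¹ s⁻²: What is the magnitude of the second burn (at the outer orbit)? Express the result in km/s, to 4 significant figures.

μ = GM = 6.674×10⁻¹¹ × 5.972×10²⁴ = 3.986×10¹⁴ m³/s².
r₁ = 6371 + 788.5 = 7159.5 km = 7.1595×10⁶ m.
r₂ = 6371 + 16940 = 23311 km = 2.3311×10⁷ m.
Transfer ellipse a_t = (r₁ + r₂)/2 = 1.524×10⁷ m.
At r₁: circular v_c1 = √(μ/r₁) = 7461 m/s; transfer-perigee v_p = √[μ(2/r₁ − 1/a_t)] = 9229 m/s.
At r₂: circular v_c2 = √(μ/r₂) = 4135 m/s; transfer-apogee v_a = √[μ(2/r₂ − 1/a_t)] = 2835 m/s.
Δv₂ = v_c2 − v_a = 1300 m/s.
= 1.300 km/s.

Δv ≈ 1.300 km/s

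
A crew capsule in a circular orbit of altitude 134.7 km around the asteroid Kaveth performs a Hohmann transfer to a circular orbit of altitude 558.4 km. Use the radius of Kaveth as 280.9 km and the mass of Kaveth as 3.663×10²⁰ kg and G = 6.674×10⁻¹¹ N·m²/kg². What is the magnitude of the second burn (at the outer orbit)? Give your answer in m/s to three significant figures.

μ = GM = 6.674×10⁻¹¹ × 3.663×10²⁰ = 2.445×10¹⁰ m³/s².
r₁ = 280.9 + 134.7 = 415.60 km = 4.1560×10⁵ m.
r₂ = 280.9 + 558.4 = 839.30 km = 8.3930×10⁵ m.
Transfer ellipse a_t = (r₁ + r₂)/2 = 6.274×10⁵ m.
At r₁: circular v_c1 = √(μ/r₁) = 242.5 m/s; transfer-periapsis v_p = √[μ(2/r₁ − 1/a_t)] = 280.5 m/s.
At r₂: circular v_c2 = √(μ/r₂) = 170.7 m/s; transfer-apoapsis v_a = √[μ(2/r₂ − 1/a_t)] = 138.9 m/s.
Δv₂ = v_c2 − v_a = 31.77 m/s.

Δv ≈ 31.8 m/s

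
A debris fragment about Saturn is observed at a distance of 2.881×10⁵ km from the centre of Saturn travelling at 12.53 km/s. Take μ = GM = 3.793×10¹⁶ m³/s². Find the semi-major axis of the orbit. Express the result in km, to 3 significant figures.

a ≈ 3.57×10⁵ km

r = 2.881×10⁸ m.
Specific orbital energy ε = v²/2 − μ/r = (12530)²/2 − 3.793×10¹⁶/2.881×10⁸ = -5.316×10⁷ J/kg.
Since ε = −μ/(2a), a = −μ/(2ε) = 3.568×10⁸ m = 3.5679×10⁵ km.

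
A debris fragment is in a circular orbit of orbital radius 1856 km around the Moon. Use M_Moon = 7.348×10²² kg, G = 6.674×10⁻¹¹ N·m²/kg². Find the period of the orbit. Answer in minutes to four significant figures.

T ≈ 119.6 minutes

μ = GM = 6.674×10⁻¹¹ × 7.348×10²² = 4.904×10¹² m³/s².
r = 1856 km = 1.856×10⁶ m.
Kepler's third law: T = 2π√(r³/μ) = 2π√((1.856×10⁶)³ / 4.904×10¹²).
r³/μ = 1.304×10⁶ s², so T = 2π × 1.142×10³ = 7.174×10³ s.
Converting: 7.174×10³ s ÷ 60.00 = 119.6 minutes.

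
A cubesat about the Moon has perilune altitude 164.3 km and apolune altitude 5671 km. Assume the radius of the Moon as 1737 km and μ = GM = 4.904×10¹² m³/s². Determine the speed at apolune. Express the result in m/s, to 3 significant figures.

r_p = 1737 + 164.3 = 1901.3 km = 1.9013×10⁶ m.
r_a = 1737 + 5671 = 7408.0 km = 7.4080×10⁶ m.
Semi-major axis a = (r_p + r_a)/2 = 4654.6 km = 4.655×10⁶ m.
Vis-viva: v² = μ(2/r − 1/a) = 4.904×10¹² × (2.700×10⁻⁷ − 2.148×10⁻⁷) = 2.704×10⁵ m²/s².
v = 520.0 m/s.

v ≈ 520 m/s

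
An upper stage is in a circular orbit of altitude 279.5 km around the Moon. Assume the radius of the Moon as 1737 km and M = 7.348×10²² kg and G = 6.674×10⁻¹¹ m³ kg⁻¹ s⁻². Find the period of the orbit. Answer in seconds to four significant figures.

μ = GM = 6.674×10⁻¹¹ × 7.348×10²² = 4.904×10¹² m³/s².
r = 1737 + 279.5 = 2016.5 km = 2.0165×10⁶ m.
Kepler's third law: T = 2π√(r³/μ) = 2π√((2.016×10⁶)³ / 4.904×10¹²).
r³/μ = 1.672×10⁶ s², so T = 2π × 1.293×10³ = 8.125×10³ s.

T ≈ 8125 seconds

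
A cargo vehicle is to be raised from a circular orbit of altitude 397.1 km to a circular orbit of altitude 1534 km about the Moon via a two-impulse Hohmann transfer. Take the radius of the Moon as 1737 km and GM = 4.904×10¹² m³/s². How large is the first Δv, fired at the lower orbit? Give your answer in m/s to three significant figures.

r₁ = 1737 + 397.1 = 2134.1 km = 2.1341×10⁶ m.
r₂ = 1737 + 1534 = 3271.0 km = 3.2710×10⁶ m.
Transfer ellipse a_t = (r₁ + r₂)/2 = 2.703×10⁶ m.
At r₁: circular v_c1 = √(μ/r₁) = 1516 m/s; transfer-perilune v_p = √[μ(2/r₁ − 1/a_t)] = 1668 m/s.
Δv₁ = v_p − v_c1 = 151.8 m/s.

Δv ≈ 152 m/s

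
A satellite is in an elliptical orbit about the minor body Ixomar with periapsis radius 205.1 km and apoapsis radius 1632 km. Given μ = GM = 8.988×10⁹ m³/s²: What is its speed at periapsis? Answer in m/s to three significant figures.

Semi-major axis a = (r_p + r_a)/2 = 918.55 km = 9.186×10⁵ m.
Vis-viva: v² = μ(2/r − 1/a) = 8.988×10⁹ × (9.751×10⁻⁶ − 1.089×10⁻⁶) = 7.786×10⁴ m²/s².
v = 279.0 m/s.

v ≈ 279 m/s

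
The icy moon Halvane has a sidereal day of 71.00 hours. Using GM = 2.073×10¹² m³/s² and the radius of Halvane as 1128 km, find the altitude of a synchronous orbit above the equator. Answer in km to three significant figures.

h_sync ≈ 14000 km

T = 71.00 hours = 2.556×10⁵ s.
A synchronous orbit has period T, so by Kepler's third law a = (μT²/4π²)^(1/3).
μT²/4π² = 2.073×10¹² × (2.556×10⁵)² / 39.48 = 3.431×10²¹ m³.
a = 1.508×10⁷ m = 15082 km.
Altitude h = a − R = 15082 − 1128 = 13954 km.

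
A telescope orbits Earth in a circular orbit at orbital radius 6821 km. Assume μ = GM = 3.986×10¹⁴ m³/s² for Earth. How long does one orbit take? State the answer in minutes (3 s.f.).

T ≈ 93.4 minutes

r = 6821 km = 6.821×10⁶ m.
Kepler's third law: T = 2π√(r³/μ) = 2π√((6.821×10⁶)³ / 3.986×10¹⁴).
r³/μ = 7.962×10⁵ s², so T = 2π × 8.923×10² = 5.606×10³ s.
Converting: 5.606×10³ s ÷ 60.00 = 93.44 minutes.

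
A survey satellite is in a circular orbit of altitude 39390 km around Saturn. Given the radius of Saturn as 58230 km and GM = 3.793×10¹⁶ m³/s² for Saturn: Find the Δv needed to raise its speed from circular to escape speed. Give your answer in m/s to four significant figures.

Δv ≈ 8165 m/s

r = 58230 + 39390 = 97620 km = 9.7620×10⁷ m.
Circular speed v_c = √(μ/r) = 19710 m/s.
Escape speed v_esc = √(2μ/r) = √2 × v_c = 27880 m/s.
Δv = v_esc − v_c = 8165 m/s.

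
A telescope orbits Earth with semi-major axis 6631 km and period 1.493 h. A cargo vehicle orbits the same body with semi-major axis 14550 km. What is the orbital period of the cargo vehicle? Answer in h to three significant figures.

Kepler's third law: T² ∝ a³, so T₂ = T₁ (a₂/a₁)^(3/2).
a₂/a₁ = 2.194, (a₂/a₁)^(3/2) = 3.250.
T₂ = 1.493 × 3.250 = 4.853 h.

T₂ ≈ 4.85 h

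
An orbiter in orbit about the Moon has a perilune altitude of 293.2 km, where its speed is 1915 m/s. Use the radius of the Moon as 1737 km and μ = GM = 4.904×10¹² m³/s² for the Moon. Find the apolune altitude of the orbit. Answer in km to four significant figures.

apolune altitude ≈ 4660 km

r_p = 1737 + 293.2 = 2030.2 km = 2.030×10⁶ m.
Specific energy ε = v²/2 − μ/r = -5.819×10⁵ J/kg, so a = −μ/(2ε) = 4.214×10⁶ m.
The apsides satisfy r_p + r_a = 2a, so the apolune radius is 2a − r_p = 6.397×10⁶ m = 6397.2 km.
Apolune altitude = 6397.2 − 1737 = 4660.2 km.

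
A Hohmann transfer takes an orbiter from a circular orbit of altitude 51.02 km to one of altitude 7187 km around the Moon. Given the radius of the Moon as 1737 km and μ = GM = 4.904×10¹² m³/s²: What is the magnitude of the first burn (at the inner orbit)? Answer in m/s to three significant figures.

r₁ = 1737 + 51.02 = 1788.0 km = 1.7880×10⁶ m.
r₂ = 1737 + 7187 = 8924.0 km = 8.9240×10⁶ m.
Transfer ellipse a_t = (r₁ + r₂)/2 = 5.356×10⁶ m.
At r₁: circular v_c1 = √(μ/r₁) = 1656 m/s; transfer-perilune v_p = √[μ(2/r₁ − 1/a_t)] = 2138 m/s.
Δv₁ = v_p − v_c1 = 481.6 m/s.

Δv ≈ 482 m/s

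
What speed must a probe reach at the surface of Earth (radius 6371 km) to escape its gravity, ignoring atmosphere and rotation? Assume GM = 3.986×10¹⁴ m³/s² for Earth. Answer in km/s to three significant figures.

r = R = 6.371×10⁶ m.
Escape speed v_esc = √(2μ/r) = √(2 × 3.986×10¹⁴ / 6.371×10⁶) = √(1.251×10⁸) = 11190 m/s.
= 11.19 km/s.

v_esc ≈ 11.2 km/s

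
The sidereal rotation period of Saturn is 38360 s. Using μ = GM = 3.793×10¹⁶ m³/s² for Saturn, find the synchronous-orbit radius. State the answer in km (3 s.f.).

r_sync ≈ 1.12×10⁵ km

A synchronous orbit has period T, so by Kepler's third law a = (μT²/4π²)^(1/3).
μT²/4π² = 3.793×10¹⁶ × (3.836×10⁴)² / 39.48 = 1.414×10²⁴ m³.
a = 1.122×10⁸ m = 1.1223×10⁵ km.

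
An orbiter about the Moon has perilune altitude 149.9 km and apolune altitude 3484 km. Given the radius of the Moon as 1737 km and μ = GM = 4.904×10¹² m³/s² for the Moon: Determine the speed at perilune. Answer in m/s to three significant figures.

r_p = 1737 + 149.9 = 1886.9 km = 1.8869×10⁶ m.
r_a = 1737 + 3484 = 5221.0 km = 5.2210×10⁶ m.
Semi-major axis a = (r_p + r_a)/2 = 3553.9 km = 3.554×10⁶ m.
Vis-viva: v² = μ(2/r − 1/a) = 4.904×10¹² × (1.060×10⁻⁶ − 2.814×10⁻⁷) = 3.818×10⁶ m²/s².
v = 1954 m/s.

v ≈ 1950 m/s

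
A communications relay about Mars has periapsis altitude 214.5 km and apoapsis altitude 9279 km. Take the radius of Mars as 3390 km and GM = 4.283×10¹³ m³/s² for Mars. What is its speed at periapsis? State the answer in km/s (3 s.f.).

r_p = 3390 + 214.5 = 3604.5 km = 3.6045×10⁶ m.
r_a = 3390 + 9279 = 12669 km = 1.2669×10⁷ m.
Semi-major axis a = (r_p + r_a)/2 = 8136.8 km = 8.137×10⁶ m.
Vis-viva: v² = μ(2/r − 1/a) = 4.283×10¹³ × (5.549×10⁻⁷ − 1.229×10⁻⁷) = 1.850×10⁷ m²/s².
v = 4301 m/s = 4.301 km/s.

v ≈ 4.30 km/s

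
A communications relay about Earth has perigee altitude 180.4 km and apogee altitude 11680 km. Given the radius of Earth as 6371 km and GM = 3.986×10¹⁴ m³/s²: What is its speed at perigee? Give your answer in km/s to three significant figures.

v ≈ 9.45 km/s

r_p = 6371 + 180.4 = 6551.4 km = 6.5514×10⁶ m.
r_a = 6371 + 11680 = 18051 km = 1.8051×10⁷ m.
Semi-major axis a = (r_p + r_a)/2 = 12301 km = 1.230×10⁷ m.
Vis-viva: v² = μ(2/r − 1/a) = 3.986×10¹⁴ × (3.053×10⁻⁷ − 8.129×10⁻⁸) = 8.928×10⁷ m²/s².
v = 9449 m/s = 9.449 km/s.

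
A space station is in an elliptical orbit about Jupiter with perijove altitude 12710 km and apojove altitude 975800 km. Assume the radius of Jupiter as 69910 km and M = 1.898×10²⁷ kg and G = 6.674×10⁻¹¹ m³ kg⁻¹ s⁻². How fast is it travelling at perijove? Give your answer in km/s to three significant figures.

v ≈ 53.3 km/s

μ = GM = 6.674×10⁻¹¹ × 1.898×10²⁷ = 1.267×10¹⁷ m³/s².
r_p = 69910 + 12710 = 82620 km = 8.2620×10⁷ m.
r_a = 69910 + 975800 = 1045700 km = 1.0457×10⁹ m.
Semi-major axis a = (r_p + r_a)/2 = 5.6416×10⁵ km = 5.642×10⁸ m.
Vis-viva: v² = μ(2/r − 1/a) = 1.267×10¹⁷ × (2.421×10⁻⁸ − 1.773×10⁻⁹) = 2.842×10⁹ m²/s².
v = 53310 m/s = 53.31 km/s.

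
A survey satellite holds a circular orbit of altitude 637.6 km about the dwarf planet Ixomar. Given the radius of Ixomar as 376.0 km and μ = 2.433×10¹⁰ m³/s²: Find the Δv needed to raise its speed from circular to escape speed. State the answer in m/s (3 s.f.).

Δv ≈ 64.2 m/s

r = 376.0 + 637.6 = 1013.6 km = 1.0136×10⁶ m.
Circular speed v_c = √(μ/r) = 154.9 m/s.
Escape speed v_esc = √(2μ/r) = √2 × v_c = 219.1 m/s.
Δv = v_esc − v_c = 64.17 m/s.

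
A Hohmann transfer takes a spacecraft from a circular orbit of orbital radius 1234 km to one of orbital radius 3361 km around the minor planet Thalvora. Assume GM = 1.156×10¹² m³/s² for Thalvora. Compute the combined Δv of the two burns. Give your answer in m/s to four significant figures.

r₁ = 1234 km = 1.234×10⁶ m.
r₂ = 3361 km = 3.361×10⁶ m.
Transfer ellipse a_t = (r₁ + r₂)/2 = 2.298×10⁶ m.
At r₁: circular v_c1 = √(μ/r₁) = 967.9 m/s; transfer-periapsis v_p = √[μ(2/r₁ − 1/a_t)] = 1171 m/s.
Δv₁ = v_p − v_c1 = 202.8 m/s.
At r₂: circular v_c2 = √(μ/r₂) = 586.5 m/s; transfer-apoapsis v_a = √[μ(2/r₂ − 1/a_t)] = 429.8 m/s.
Δv₂ = v_c2 − v_a = 156.7 m/s.
Total Δv = Δv₁ + Δv₂ = 359.4 m/s.

Δv_total ≈ 359.4 m/s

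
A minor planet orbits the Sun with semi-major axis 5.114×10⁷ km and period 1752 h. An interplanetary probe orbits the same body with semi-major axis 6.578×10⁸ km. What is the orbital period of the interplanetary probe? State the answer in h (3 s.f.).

Kepler's third law: T² ∝ a³, so T₂ = T₁ (a₂/a₁)^(3/2).
a₂/a₁ = 12.86, (a₂/a₁)^(3/2) = 46.13.
T₂ = 1752 × 46.13 = 80820 h.

T₂ ≈ 80800 h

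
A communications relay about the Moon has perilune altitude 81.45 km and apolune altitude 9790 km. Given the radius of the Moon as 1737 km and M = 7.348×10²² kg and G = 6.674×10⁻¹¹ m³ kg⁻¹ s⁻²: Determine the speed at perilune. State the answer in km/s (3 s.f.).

μ = GM = 6.674×10⁻¹¹ × 7.348×10²² = 4.904×10¹² m³/s².
r_p = 1737 + 81.45 = 1818.5 km = 1.8184×10⁶ m.
r_a = 1737 + 9790 = 11527 km = 1.1527×10⁷ m.
Semi-major axis a = (r_p + r_a)/2 = 6672.7 km = 6.673×10⁶ m.
Vis-viva: v² = μ(2/r − 1/a) = 4.904×10¹² × (1.100×10⁻⁶ − 1.499×10⁻⁷) = 4.659×10⁶ m²/s².
v = 2158 m/s = 2.158 km/s.

v ≈ 2.16 km/s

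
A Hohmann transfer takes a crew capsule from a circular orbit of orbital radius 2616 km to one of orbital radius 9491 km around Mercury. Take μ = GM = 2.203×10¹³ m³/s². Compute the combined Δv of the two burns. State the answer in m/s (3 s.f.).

r₁ = 2616 km = 2.616×10⁶ m.
r₂ = 9491 km = 9.491×10⁶ m.
Transfer ellipse a_t = (r₁ + r₂)/2 = 6.054×10⁶ m.
At r₁: circular v_c1 = √(μ/r₁) = 2902 m/s; transfer-periherm v_p = √[μ(2/r₁ − 1/a_t)] = 3634 m/s.
Δv₁ = v_p − v_c1 = 731.7 m/s.
At r₂: circular v_c2 = √(μ/r₂) = 1524 m/s; transfer-apoherm v_a = √[μ(2/r₂ − 1/a_t)] = 1002 m/s.
Δv₂ = v_c2 − v_a = 522.0 m/s.
Total Δv = Δv₁ + Δv₂ = 1254 m/s.

Δv_total ≈ 1250 m/s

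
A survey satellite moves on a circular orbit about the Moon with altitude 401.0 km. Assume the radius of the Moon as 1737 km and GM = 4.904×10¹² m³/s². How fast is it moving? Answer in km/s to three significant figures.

r = 1737 + 401.0 = 2138.0 km = 2.1380×10⁶ m.
For a circular orbit v = √(μ/r) = √(4.904×10¹² / 2.138×10⁶) = √(2.294×10⁶) = 1515 m/s.
That is 1.515 km/s.

v ≈ 1.51 km/s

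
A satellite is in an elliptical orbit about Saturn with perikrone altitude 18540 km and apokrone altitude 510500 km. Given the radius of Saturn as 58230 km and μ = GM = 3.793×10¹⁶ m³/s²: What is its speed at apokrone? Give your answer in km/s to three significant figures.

r_p = 58230 + 18540 = 76770 km = 7.6770×10⁷ m.
r_a = 58230 + 510500 = 568730 km = 5.6873×10⁸ m.
Semi-major axis a = (r_p + r_a)/2 = 3.2275×10⁵ km = 3.228×10⁸ m.
Vis-viva: v² = μ(2/r − 1/a) = 3.793×10¹⁶ × (3.517×10⁻⁹ − 3.098×10⁻⁹) = 1.586×10⁷ m²/s².
v = 3983 m/s = 3.983 km/s.

v ≈ 3.98 km/s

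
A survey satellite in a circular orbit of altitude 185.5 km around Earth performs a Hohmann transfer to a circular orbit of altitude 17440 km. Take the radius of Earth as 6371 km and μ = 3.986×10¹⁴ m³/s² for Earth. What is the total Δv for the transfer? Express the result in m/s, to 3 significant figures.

Δv_total ≈ 3370 m/s

r₁ = 6371 + 185.5 = 6556.5 km = 6.5565×10⁶ m.
r₂ = 6371 + 17440 = 23811 km = 2.3811×10⁷ m.
Transfer ellipse a_t = (r₁ + r₂)/2 = 1.518×10⁷ m.
At r₁: circular v_c1 = √(μ/r₁) = 7797 m/s; transfer-perigee v_p = √[μ(2/r₁ − 1/a_t)] = 9764 m/s.
Δv₁ = v_p − v_c1 = 1967 m/s.
At r₂: circular v_c2 = √(μ/r₂) = 4091 m/s; transfer-apogee v_a = √[μ(2/r₂ − 1/a_t)] = 2689 m/s.
Δv₂ = v_c2 − v_a = 1403 m/s.
Total Δv = Δv₁ + Δv₂ = 3370 m/s.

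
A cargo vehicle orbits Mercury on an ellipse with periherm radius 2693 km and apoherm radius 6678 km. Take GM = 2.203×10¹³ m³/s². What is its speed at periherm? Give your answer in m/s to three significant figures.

Semi-major axis a = (r_p + r_a)/2 = 4685.5 km = 4.686×10⁶ m.
Vis-viva: v² = μ(2/r − 1/a) = 2.203×10¹³ × (7.427×10⁻⁷ − 2.134×10⁻⁷) = 1.166×10⁷ m²/s².
v = 3415 m/s.

v ≈ 3410 m/s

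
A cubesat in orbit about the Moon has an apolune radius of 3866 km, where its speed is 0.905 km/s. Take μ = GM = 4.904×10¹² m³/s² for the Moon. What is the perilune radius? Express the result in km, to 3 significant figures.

perilune radius ≈ 1840 km

r_a = 3.866×10⁶ m.
Specific energy ε = v²/2 − μ/r = -8.590×10⁵ J/kg, so a = −μ/(2ε) = 2.855×10⁶ m.
The apsides satisfy r_p + r_a = 2a, so the perilune radius is 2a − r_a = 1.843×10⁶ m = 1843.1 km.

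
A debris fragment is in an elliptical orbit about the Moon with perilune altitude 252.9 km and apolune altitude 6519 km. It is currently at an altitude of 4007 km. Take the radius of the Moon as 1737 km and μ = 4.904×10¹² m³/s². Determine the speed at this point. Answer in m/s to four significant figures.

r_p = 1737 + 252.9 = 1989.9 km = 1.9899×10⁶ m.
r_a = 1737 + 6519 = 8256.0 km = 8.2560×10⁶ m.
r = 1737 + 4007 = 5744.0 km = 5.744×10⁶ m.
Semi-major axis a = (r_p + r_a)/2 = 5122.9 km = 5.123×10⁶ m.
Vis-viva: v² = μ(2/r − 1/a) = 4.904×10¹² × (3.482×10⁻⁷ − 1.952×10⁻⁷) = 7.503×10⁵ m²/s².
v = 866.2 m/s.

v ≈ 866.2 m/s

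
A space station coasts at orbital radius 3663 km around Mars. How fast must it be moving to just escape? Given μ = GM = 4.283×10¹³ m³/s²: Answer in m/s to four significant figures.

v_esc ≈ 4836 m/s

r = 3663 km = 3.663×10⁶ m.
Escape speed v_esc = √(2μ/r) = √(2 × 4.283×10¹³ / 3.663×10⁶) = √(2.339×10⁷) = 4836 m/s.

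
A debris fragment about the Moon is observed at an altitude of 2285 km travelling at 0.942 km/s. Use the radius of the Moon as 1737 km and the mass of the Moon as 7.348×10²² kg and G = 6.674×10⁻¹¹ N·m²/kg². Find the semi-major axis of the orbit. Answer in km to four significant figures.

μ = GM = 6.674×10⁻¹¹ × 7.348×10²² = 4.904×10¹² m³/s².
r = 1737 + 2285 = 4022.0 km = 4.022×10⁶ m.
Specific orbital energy ε = v²/2 − μ/r = (942.0)²/2 − 4.904×10¹²/4.022×10⁶ = -7.756×10⁵ J/kg.
Since ε = −μ/(2a), a = −μ/(2ε) = 3.161×10⁶ m = 3161.4 km.

a ≈ 3161 km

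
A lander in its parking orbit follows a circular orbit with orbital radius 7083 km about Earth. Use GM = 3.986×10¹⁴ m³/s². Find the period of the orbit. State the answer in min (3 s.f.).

r = 7083 km = 7.083×10⁶ m.
Kepler's third law: T = 2π√(r³/μ) = 2π√((7.083×10⁶)³ / 3.986×10¹⁴).
r³/μ = 8.915×10⁵ s², so T = 2π × 9.442×10² = 5.932×10³ s.
Converting: 5.932×10³ s ÷ 60.00 = 98.87 min.

T ≈ 98.9 min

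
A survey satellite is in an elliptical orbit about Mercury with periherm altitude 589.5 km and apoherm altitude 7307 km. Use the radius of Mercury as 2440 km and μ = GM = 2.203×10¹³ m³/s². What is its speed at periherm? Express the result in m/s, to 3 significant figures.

r_p = 2440 + 589.5 = 3029.5 km = 3.0295×10⁶ m.
r_a = 2440 + 7307 = 9747.0 km = 9.7470×10⁶ m.
Semi-major axis a = (r_p + r_a)/2 = 6388.2 km = 6.388×10⁶ m.
Vis-viva: v² = μ(2/r − 1/a) = 2.203×10¹³ × (6.602×10⁻⁷ − 1.565×10⁻⁷) = 1.110×10⁷ m²/s².
v = 3331 m/s.

v ≈ 3330 m/s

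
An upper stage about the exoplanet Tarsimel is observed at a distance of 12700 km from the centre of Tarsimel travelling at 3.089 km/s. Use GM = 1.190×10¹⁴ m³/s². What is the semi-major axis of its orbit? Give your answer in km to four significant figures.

a ≈ 12940 km

r = 1.270×10⁷ m.
Specific orbital energy ε = v²/2 − μ/r = (3089)²/2 − 1.190×10¹⁴/1.270×10⁷ = -4.599×10⁶ J/kg.
Since ε = −μ/(2a), a = −μ/(2ε) = 1.294×10⁷ m = 12937 km.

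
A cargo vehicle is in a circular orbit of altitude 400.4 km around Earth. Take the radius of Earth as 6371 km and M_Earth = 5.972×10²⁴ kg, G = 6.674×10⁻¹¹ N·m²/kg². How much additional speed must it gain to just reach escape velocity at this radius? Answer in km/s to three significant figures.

Δv ≈ 3.18 km/s

μ = GM = 6.674×10⁻¹¹ × 5.972×10²⁴ = 3.986×10¹⁴ m³/s².
r = 6371 + 400.4 = 6771.4 km = 6.7714×10⁶ m.
Circular speed v_c = √(μ/r) = 7672 m/s.
Escape speed v_esc = √(2μ/r) = √2 × v_c = 10850 m/s.
Δv = v_esc − v_c = 3178 m/s = 3.178 km/s.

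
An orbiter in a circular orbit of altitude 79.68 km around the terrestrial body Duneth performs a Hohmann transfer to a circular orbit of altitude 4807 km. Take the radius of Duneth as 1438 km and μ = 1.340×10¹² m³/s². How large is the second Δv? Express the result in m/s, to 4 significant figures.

r₁ = 1438 + 79.68 = 1517.7 km = 1.5177×10⁶ m.
r₂ = 1438 + 4807 = 6245.0 km = 6.2450×10⁶ m.
Transfer ellipse a_t = (r₁ + r₂)/2 = 3.881×10⁶ m.
At r₁: circular v_c1 = √(μ/r₁) = 939.6 m/s; transfer-periapsis v_p = √[μ(2/r₁ − 1/a_t)] = 1192 m/s.
At r₂: circular v_c2 = √(μ/r₂) = 463.2 m/s; transfer-apoapsis v_a = √[μ(2/r₂ − 1/a_t)] = 289.7 m/s.
Δv₂ = v_c2 − v_a = 173.6 m/s.

Δv ≈ 173.6 m/s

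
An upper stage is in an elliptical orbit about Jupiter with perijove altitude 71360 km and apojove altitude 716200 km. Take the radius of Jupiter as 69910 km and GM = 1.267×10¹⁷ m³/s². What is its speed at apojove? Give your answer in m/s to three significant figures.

v ≈ 7010 m/s

r_p = 69910 + 71360 = 141270 km = 1.4127×10⁸ m.
r_a = 69910 + 716200 = 786110 km = 7.8611×10⁸ m.
Semi-major axis a = (r_p + r_a)/2 = 4.6369×10⁵ km = 4.637×10⁸ m.
Vis-viva: v² = μ(2/r − 1/a) = 1.267×10¹⁷ × (2.544×10⁻⁹ − 2.157×10⁻⁹) = 4.910×10⁷ m²/s².
v = 7007 m/s.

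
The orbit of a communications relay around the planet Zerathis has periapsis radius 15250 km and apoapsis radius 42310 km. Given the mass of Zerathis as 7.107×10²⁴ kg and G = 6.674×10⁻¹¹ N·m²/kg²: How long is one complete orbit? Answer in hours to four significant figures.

T ≈ 12.37 hours

μ = GM = 6.674×10⁻¹¹ × 7.107×10²⁴ = 4.743×10¹⁴ m³/s².
Semi-major axis a = (r_p + r_a)/2 = (15250 + 42310)/2 = 28780 km = 2.878×10⁷ m.
By Kepler's third law T = 2π√(a³/μ) = 2π × 7.089×10³ = 4.454×10⁴ s.
= 12.37 hours.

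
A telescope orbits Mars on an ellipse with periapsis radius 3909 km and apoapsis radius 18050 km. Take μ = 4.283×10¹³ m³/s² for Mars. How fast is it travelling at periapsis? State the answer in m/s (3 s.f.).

v ≈ 4240 m/s

Semi-major axis a = (r_p + r_a)/2 = 10980 km = 1.098×10⁷ m.
Vis-viva: v² = μ(2/r − 1/a) = 4.283×10¹³ × (5.116×10⁻⁷ − 9.108×10⁻⁸) = 1.801×10⁷ m²/s².
v = 4244 m/s.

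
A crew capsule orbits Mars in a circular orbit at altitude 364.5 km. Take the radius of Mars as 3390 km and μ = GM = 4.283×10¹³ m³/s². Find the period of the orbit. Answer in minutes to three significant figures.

r = 3390 + 364.5 = 3754.5 km = 3.7545×10⁶ m.
Kepler's third law: T = 2π√(r³/μ) = 2π√((3.754×10⁶)³ / 4.283×10¹³).
r³/μ = 1.236×10⁶ s², so T = 2π × 1.112×10³ = 6.984×10³ s.
Converting: 6.984×10³ s ÷ 60.00 = 116.4 minutes.

T ≈ 116 minutes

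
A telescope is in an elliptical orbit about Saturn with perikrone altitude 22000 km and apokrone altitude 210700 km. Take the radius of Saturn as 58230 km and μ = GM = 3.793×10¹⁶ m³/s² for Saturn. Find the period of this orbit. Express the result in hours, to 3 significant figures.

r_p = 58230 + 22000 = 80230 km = 8.0230×10⁷ m.
r_a = 58230 + 210700 = 268930 km = 2.6893×10⁸ m.
Semi-major axis a = (r_p + r_a)/2 = (80230 + 2.6893×10⁵)/2 = 1.7458×10⁵ km = 1.746×10⁸ m.
By Kepler's third law T = 2π√(a³/μ) = 2π × 1.184×10⁴ = 7.442×10⁴ s.
= 20.67 hours.

T ≈ 20.7 hours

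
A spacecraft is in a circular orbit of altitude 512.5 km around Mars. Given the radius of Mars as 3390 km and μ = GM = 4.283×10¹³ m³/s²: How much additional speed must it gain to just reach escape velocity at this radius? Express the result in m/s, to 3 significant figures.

r = 3390 + 512.5 = 3902.5 km = 3.9025×10⁶ m.
Circular speed v_c = √(μ/r) = 3313 m/s.
Escape speed v_esc = √(2μ/r) = √2 × v_c = 4685 m/s.
Δv = v_esc − v_c = 1372 m/s.

Δv ≈ 1370 m/s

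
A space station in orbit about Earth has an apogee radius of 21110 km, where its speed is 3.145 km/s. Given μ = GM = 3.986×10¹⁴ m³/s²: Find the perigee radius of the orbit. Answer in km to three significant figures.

r_a = 2.111×10⁷ m.
Specific energy ε = v²/2 − μ/r = -1.394×10⁷ J/kg, so a = −μ/(2ε) = 1.430×10⁷ m.
The apsides satisfy r_p + r_a = 2a, so the perigee radius is 2a − r_a = 7.491×10⁶ m = 7491.1 km.

perigee radius ≈ 7490 km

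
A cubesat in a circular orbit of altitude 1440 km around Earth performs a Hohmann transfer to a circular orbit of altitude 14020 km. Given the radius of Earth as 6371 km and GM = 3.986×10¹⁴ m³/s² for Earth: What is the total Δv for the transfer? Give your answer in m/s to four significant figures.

r₁ = 6371 + 1440 = 7811.0 km = 7.8110×10⁶ m.
r₂ = 6371 + 14020 = 20391 km = 2.0391×10⁷ m.
Transfer ellipse a_t = (r₁ + r₂)/2 = 1.410×10⁷ m.
At r₁: circular v_c1 = √(μ/r₁) = 7144 m/s; transfer-perigee v_p = √[μ(2/r₁ − 1/a_t)] = 8590 m/s.
Δv₁ = v_p − v_c1 = 1447 m/s.
At r₂: circular v_c2 = √(μ/r₂) = 4421 m/s; transfer-apogee v_a = √[μ(2/r₂ − 1/a_t)] = 3291 m/s.
Δv₂ = v_c2 − v_a = 1131 m/s.
Total Δv = Δv₁ + Δv₂ = 2577 m/s.

Δv_total ≈ 2577 m/s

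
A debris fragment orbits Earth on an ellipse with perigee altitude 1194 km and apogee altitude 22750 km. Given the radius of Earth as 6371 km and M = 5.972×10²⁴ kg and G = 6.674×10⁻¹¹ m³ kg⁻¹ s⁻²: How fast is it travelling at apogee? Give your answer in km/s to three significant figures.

v ≈ 2.38 km/s

μ = GM = 6.674×10⁻¹¹ × 5.972×10²⁴ = 3.986×10¹⁴ m³/s².
r_p = 6371 + 1194 = 7565.0 km = 7.5650×10⁶ m.
r_a = 6371 + 22750 = 29121 km = 2.9121×10⁷ m.
Semi-major axis a = (r_p + r_a)/2 = 18343 km = 1.834×10⁷ m.
Vis-viva: v² = μ(2/r − 1/a) = 3.986×10¹⁴ × (6.868×10⁻⁸ − 5.452×10⁻⁸) = 5.645×10⁶ m²/s².
v = 2376 m/s = 2.376 km/s.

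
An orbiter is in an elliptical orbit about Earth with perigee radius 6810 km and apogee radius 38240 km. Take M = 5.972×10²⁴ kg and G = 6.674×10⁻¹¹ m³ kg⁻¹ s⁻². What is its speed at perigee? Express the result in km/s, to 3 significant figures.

v ≈ 9.97 km/s

μ = GM = 6.674×10⁻¹¹ × 5.972×10²⁴ = 3.986×10¹⁴ m³/s².
Semi-major axis a = (r_p + r_a)/2 = 22525 km = 2.252×10⁷ m.
Vis-viva: v² = μ(2/r − 1/a) = 3.986×10¹⁴ × (2.937×10⁻⁷ − 4.440×10⁻⁸) = 9.936×10⁷ m²/s².
v = 9968 m/s = 9.968 km/s.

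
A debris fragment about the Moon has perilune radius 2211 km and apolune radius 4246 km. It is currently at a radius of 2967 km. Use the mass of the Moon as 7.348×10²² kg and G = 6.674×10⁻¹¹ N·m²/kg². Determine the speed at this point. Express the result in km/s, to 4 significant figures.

v ≈ 1.337 km/s

μ = GM = 6.674×10⁻¹¹ × 7.348×10²² = 4.904×10¹² m³/s².
Semi-major axis a = (r_p + r_a)/2 = 3228.5 km = 3.228×10⁶ m.
Vis-viva: v² = μ(2/r − 1/a) = 4.904×10¹² × (6.741×10⁻⁷ − 3.097×10⁻⁷) = 1.787×10⁶ m²/s².
v = 1337 m/s = 1.337 km/s.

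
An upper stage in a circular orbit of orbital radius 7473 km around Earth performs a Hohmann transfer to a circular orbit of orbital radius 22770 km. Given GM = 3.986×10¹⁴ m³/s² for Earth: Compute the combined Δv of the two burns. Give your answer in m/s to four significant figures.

r₁ = 7473 km = 7.473×10⁶ m.
r₂ = 22770 km = 2.277×10⁷ m.
Transfer ellipse a_t = (r₁ + r₂)/2 = 1.512×10⁷ m.
At r₁: circular v_c1 = √(μ/r₁) = 7303 m/s; transfer-perigee v_p = √[μ(2/r₁ − 1/a_t)] = 8962 m/s.
Δv₁ = v_p − v_c1 = 1659 m/s.
At r₂: circular v_c2 = √(μ/r₂) = 4184 m/s; transfer-apogee v_a = √[μ(2/r₂ − 1/a_t)] = 2941 m/s.
Δv₂ = v_c2 − v_a = 1243 m/s.
Total Δv = Δv₁ + Δv₂ = 2901 m/s.

Δv_total ≈ 2901 m/s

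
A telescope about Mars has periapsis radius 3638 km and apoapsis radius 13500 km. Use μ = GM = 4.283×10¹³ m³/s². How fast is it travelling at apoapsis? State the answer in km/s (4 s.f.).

Semi-major axis a = (r_p + r_a)/2 = 8569.0 km = 8.569×10⁶ m.
Vis-viva: v² = μ(2/r − 1/a) = 4.283×10¹³ × (1.481×10⁻⁷ − 1.167×10⁻⁷) = 1.347×10⁶ m²/s².
v = 1161 m/s = 1.161 km/s.

v ≈ 1.161 km/s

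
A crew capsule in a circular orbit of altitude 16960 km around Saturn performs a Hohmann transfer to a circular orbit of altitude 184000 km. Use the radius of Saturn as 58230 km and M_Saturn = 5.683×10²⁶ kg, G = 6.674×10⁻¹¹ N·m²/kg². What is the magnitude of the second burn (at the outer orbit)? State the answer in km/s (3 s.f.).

μ = GM = 6.674×10⁻¹¹ × 5.683×10²⁶ = 3.793×10¹⁶ m³/s².
r₁ = 58230 + 16960 = 75190 km = 7.5190×10⁷ m.
r₂ = 58230 + 184000 = 242230 km = 2.4223×10⁸ m.
Transfer ellipse a_t = (r₁ + r₂)/2 = 1.587×10⁸ m.
At r₁: circular v_c1 = √(μ/r₁) = 22460 m/s; transfer-perikrone v_p = √[μ(2/r₁ − 1/a_t)] = 27750 m/s.
At r₂: circular v_c2 = √(μ/r₂) = 12510 m/s; transfer-apokrone v_a = √[μ(2/r₂ − 1/a_t)] = 8613 m/s.
Δv₂ = v_c2 − v_a = 3900 m/s.
= 3.900 km/s.

Δv ≈ 3.90 km/s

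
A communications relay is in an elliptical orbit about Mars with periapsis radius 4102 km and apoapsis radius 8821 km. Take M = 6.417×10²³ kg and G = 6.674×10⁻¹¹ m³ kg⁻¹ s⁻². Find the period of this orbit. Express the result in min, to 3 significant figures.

μ = GM = 6.674×10⁻¹¹ × 6.417×10²³ = 4.283×10¹³ m³/s².
Semi-major axis a = (r_p + r_a)/2 = (4102.0 + 8821.0)/2 = 6461.5 km = 6.462×10⁶ m.
By Kepler's third law T = 2π√(a³/μ) = 2π × 2.510×10³ = 1.577×10⁴ s.
= 262.8 min.

T ≈ 263 min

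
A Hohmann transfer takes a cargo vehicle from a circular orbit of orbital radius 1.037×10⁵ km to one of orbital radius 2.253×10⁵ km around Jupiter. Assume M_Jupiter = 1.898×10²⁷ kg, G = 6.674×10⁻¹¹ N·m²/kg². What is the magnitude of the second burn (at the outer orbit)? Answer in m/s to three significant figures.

Δv ≈ 4890 m/s

μ = GM = 6.674×10⁻¹¹ × 1.898×10²⁷ = 1.267×10¹⁷ m³/s².
r₁ = 1.037×10⁵ km = 1.037×10⁸ m.
r₂ = 2.253×10⁵ km = 2.253×10⁸ m.
Transfer ellipse a_t = (r₁ + r₂)/2 = 1.645×10⁸ m.
At r₁: circular v_c1 = √(μ/r₁) = 34950 m/s; transfer-perijove v_p = √[μ(2/r₁ − 1/a_t)] = 40900 m/s.
At r₂: circular v_c2 = √(μ/r₂) = 23710 m/s; transfer-apojove v_a = √[μ(2/r₂ − 1/a_t)] = 18830 m/s.
Δv₂ = v_c2 − v_a = 4885 m/s.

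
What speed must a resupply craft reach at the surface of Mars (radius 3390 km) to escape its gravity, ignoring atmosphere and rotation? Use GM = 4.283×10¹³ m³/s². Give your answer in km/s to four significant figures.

r = R = 3.390×10⁶ m.
Escape speed v_esc = √(2μ/r) = √(2 × 4.283×10¹³ / 3.390×10⁶) = √(2.527×10⁷) = 5027 m/s.
= 5.027 km/s.

v_esc ≈ 5.027 km/s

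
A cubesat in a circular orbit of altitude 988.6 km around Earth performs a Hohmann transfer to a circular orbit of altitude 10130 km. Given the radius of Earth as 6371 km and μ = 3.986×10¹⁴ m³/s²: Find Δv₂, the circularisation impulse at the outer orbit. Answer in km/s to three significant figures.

Δv ≈ 1.05 km/s

r₁ = 6371 + 988.6 = 7359.6 km = 7.3596×10⁶ m.
r₂ = 6371 + 10130 = 16501 km = 1.6501×10⁷ m.
Transfer ellipse a_t = (r₁ + r₂)/2 = 1.193×10⁷ m.
At r₁: circular v_c1 = √(μ/r₁) = 7359 m/s; transfer-perigee v_p = √[μ(2/r₁ − 1/a_t)] = 8655 m/s.
At r₂: circular v_c2 = √(μ/r₂) = 4915 m/s; transfer-apogee v_a = √[μ(2/r₂ − 1/a_t)] = 3860 m/s.
Δv₂ = v_c2 − v_a = 1055 m/s.
= 1.055 km/s.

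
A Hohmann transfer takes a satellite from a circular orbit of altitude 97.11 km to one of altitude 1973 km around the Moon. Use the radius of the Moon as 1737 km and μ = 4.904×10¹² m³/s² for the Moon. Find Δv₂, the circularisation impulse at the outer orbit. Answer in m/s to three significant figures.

Δv ≈ 215 m/s

r₁ = 1737 + 97.11 = 1834.1 km = 1.8341×10⁶ m.
r₂ = 1737 + 1973 = 3710.0 km = 3.7100×10⁶ m.
Transfer ellipse a_t = (r₁ + r₂)/2 = 2.772×10⁶ m.
At r₁: circular v_c1 = √(μ/r₁) = 1635 m/s; transfer-perilune v_p = √[μ(2/r₁ − 1/a_t)] = 1892 m/s.
At r₂: circular v_c2 = √(μ/r₂) = 1150 m/s; transfer-apolune v_a = √[μ(2/r₂ − 1/a_t)] = 935.2 m/s.
Δv₂ = v_c2 − v_a = 214.5 m/s.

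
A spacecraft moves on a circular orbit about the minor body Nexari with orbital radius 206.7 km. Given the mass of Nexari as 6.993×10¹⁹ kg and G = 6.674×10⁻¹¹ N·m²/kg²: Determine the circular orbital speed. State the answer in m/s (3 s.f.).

v ≈ 150 m/s

μ = GM = 6.674×10⁻¹¹ × 6.993×10¹⁹ = 4.667×10⁹ m³/s².
r = 206.7 km = 2.067×10⁵ m.
For a circular orbit v = √(μ/r) = √(4.667×10⁹ / 2.067×10⁵) = √(2.258×10⁴) = 150.3 m/s.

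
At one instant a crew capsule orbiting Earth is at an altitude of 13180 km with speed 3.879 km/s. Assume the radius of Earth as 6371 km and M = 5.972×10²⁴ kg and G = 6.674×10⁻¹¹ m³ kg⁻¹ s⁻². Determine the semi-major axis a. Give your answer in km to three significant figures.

μ = GM = 6.674×10⁻¹¹ × 5.972×10²⁴ = 3.986×10¹⁴ m³/s².
r = 6371 + 13180 = 19551 km = 1.955×10⁷ m.
Vis-viva rearranged: 1/a = 2/r − v²/μ = 1.023×10⁻⁷ − 3.775×10⁻⁸ = 6.455×10⁻⁸ m⁻¹.
a = 1.549×10⁷ m = 15493 km.

a ≈ 15500 km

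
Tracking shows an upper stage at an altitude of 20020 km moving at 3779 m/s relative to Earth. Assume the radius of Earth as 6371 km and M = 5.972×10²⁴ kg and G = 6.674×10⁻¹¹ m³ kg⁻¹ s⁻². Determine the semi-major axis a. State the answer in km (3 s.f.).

μ = GM = 6.674×10⁻¹¹ × 5.972×10²⁴ = 3.986×10¹⁴ m³/s².
r = 6371 + 20020 = 26391 km = 2.639×10⁷ m.
Vis-viva rearranged: 1/a = 2/r − v²/μ = 7.578×10⁻⁸ − 3.583×10⁻⁸ = 3.995×10⁻⁸ m⁻¹.
a = 2.503×10⁷ m = 25029 km.

a ≈ 25000 km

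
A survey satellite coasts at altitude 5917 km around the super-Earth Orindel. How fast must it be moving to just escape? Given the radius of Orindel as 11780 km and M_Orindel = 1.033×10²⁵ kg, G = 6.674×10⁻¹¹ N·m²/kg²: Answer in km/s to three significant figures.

μ = GM = 6.674×10⁻¹¹ × 1.033×10²⁵ = 6.894×10¹⁴ m³/s².
r = 11780 + 5917 = 17697 km = 1.7697×10⁷ m.
Escape speed v_esc = √(2μ/r) = √(2 × 6.894×10¹⁴ / 1.770×10⁷) = √(7.791×10⁷) = 8827 m/s.
= 8.827 km/s.

v_esc ≈ 8.83 km/s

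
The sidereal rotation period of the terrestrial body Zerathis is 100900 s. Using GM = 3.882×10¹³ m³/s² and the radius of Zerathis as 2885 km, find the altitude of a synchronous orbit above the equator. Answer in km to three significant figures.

A synchronous orbit has period T, so by Kepler's third law a = (μT²/4π²)^(1/3).
μT²/4π² = 3.882×10¹³ × (1.009×10⁵)² / 39.48 = 1.001×10²² m³.
a = 2.155×10⁷ m = 21552 km.
Altitude h = a − R = 21552 − 2885 = 18667 km.

h_sync ≈ 18700 km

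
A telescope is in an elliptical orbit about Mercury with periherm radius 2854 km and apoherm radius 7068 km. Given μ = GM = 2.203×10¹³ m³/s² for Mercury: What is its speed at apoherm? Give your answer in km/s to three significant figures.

v ≈ 1.34 km/s

Semi-major axis a = (r_p + r_a)/2 = 4961.0 km = 4.961×10⁶ m.
Vis-viva: v² = μ(2/r − 1/a) = 2.203×10¹³ × (2.830×10⁻⁷ − 2.016×10⁻⁷) = 1.793×10⁶ m²/s².
v = 1339 m/s = 1.339 km/s.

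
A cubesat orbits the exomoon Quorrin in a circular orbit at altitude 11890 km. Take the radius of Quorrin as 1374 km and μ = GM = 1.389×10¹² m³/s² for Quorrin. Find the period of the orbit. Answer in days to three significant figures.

T ≈ 2.98 days

r = 1374 + 11890 = 13264 km = 1.3264×10⁷ m.
Kepler's third law: T = 2π√(r³/μ) = 2π√((1.326×10⁷)³ / 1.389×10¹²).
r³/μ = 1.680×10⁹ s², so T = 2π × 4.099×10⁴ = 2.575×10⁵ s.
Converting: 2.575×10⁵ s ÷ 86400 = 2.981 days.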